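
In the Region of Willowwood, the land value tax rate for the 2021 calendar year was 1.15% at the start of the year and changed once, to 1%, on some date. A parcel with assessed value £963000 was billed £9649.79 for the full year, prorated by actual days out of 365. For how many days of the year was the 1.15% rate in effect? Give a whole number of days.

5 days

Let d = days at the first rate; then 365 − d days at the second rate.
£963000 × [1.15%·d + 1%·(365−d)] / 365 = £9649.79
Solving gives d = 5, so the new rate took effect on 6 Jan 2021.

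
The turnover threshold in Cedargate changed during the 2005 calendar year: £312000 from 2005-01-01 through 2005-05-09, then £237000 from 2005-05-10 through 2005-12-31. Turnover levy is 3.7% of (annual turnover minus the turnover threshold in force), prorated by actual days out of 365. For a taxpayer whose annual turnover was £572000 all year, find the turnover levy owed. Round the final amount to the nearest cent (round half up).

£11414.25

2005-01-01 to 2005-05-09: 129 days, exemption £312000 → (£572000 − £312000) × 3.7% × 129/365 = £3399.9452
2005-05-10 to 2005-12-31: 236 days, exemption £237000 → (£572000 − £237000) × 3.7% × 236/365 = £8014.3014
Total = £11414.2466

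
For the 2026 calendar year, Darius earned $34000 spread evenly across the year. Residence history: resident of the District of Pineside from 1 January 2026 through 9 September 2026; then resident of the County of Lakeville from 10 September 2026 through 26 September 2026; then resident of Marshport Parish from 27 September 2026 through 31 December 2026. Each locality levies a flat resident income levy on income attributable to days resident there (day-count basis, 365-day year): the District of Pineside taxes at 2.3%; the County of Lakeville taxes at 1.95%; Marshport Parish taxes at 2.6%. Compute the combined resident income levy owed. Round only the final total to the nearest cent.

$803.28

The District of Pineside, 1 January – 9 September 2026: 252 days → $34000 × 2.3% × 252/365 = $539.9014
The County of Lakeville, 10 September – 26 September 2026: 17 days → $34000 × 1.95% × 17/365 = $30.8795
Marshport Parish, 27 September – 31 December 2026: 96 days → $34000 × 2.6% × 96/365 = $232.5041
Total = $803.2849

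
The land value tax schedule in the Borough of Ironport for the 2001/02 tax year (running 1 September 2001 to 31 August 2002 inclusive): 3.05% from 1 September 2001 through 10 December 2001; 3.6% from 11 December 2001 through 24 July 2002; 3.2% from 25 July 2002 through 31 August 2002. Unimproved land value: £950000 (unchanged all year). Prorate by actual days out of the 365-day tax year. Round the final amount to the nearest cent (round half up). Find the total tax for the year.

1 September – 10 December 2001: 101 days at 3.05% → £950000 × 3.05% × 101/365 = £8017.7397
11 December 2001 – 24 July 2002: 226 days at 3.6% → £950000 × 3.6% × 226/365 = £21175.8904
25 July – 31 August 2002: 38 days at 3.2% → £950000 × 3.2% × 38/365 = £3164.9315
Total = £32358.5616

£32358.56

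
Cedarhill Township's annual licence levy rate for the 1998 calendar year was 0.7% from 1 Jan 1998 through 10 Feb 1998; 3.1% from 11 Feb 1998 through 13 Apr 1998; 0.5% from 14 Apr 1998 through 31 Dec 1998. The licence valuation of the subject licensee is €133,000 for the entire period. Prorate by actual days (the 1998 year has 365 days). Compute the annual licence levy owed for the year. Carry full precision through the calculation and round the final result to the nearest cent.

€1,282.27

1 Jan – 10 Feb 1998: 41 days at 0.7% → €133,000 × 0.7% × 41/365 = €104.5781
11 Feb – 13 Apr 1998: 62 days at 3.1% → €133,000 × 3.1% × 62/365 = €700.3452
14 Apr – 31 Dec 1998: 262 days at 0.5% → €133,000 × 0.5% × 262/365 = €477.3425
Total = €1,282.2658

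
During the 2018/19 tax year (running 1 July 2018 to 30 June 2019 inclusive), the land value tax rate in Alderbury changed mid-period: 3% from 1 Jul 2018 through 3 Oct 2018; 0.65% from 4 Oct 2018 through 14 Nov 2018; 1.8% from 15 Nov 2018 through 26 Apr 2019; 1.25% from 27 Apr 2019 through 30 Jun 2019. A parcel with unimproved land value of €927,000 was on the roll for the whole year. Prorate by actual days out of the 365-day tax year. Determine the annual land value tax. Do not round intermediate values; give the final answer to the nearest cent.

1 Jul – 3 Oct 2018: 95 days at 3% → €927,000 × 3% × 95/365 = €7,238.2192
4 Oct – 14 Nov 2018: 42 days at 0.65% → €927,000 × 0.65% × 42/365 = €693.3452
15 Nov 2018 – 26 Apr 2019: 163 days at 1.8% → €927,000 × 1.8% × 163/365 = €7,451.5562
27 Apr – 30 Jun 2019: 65 days at 1.25% → €927,000 × 1.25% × 65/365 = €2,063.5274
Total = €17,446.6479

€17,446.65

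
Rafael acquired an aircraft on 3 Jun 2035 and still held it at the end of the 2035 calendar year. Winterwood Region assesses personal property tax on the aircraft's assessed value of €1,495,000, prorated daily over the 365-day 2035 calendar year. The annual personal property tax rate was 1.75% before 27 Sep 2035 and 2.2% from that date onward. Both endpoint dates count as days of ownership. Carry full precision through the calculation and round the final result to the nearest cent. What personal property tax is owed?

€16,965.18

3 Jun – 26 Sep 2035: 116 days at 1.75% → €1,495,000 × 1.75% × 116/365 = €8,314.6575
27 Sep – 31 Dec 2035: 96 days at 2.2% → €1,495,000 × 2.2% × 96/365 = €8,650.5205
Total = €16,965.1781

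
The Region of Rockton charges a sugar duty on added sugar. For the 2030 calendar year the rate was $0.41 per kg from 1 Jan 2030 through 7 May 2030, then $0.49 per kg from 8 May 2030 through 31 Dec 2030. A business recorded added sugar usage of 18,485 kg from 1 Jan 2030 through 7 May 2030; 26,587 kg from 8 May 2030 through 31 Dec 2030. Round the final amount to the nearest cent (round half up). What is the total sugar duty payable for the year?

1 Jan – 7 May 2030: 18,485 kg at $0.41/kg → $7,578.85
8 May – 31 Dec 2030: 26,587 kg at $0.49/kg → $13,027.63

$20,606.48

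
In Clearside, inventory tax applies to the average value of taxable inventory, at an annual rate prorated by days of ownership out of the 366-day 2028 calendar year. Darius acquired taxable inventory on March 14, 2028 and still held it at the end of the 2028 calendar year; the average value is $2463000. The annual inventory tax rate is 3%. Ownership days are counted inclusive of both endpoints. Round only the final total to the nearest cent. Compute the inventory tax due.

Days held (March 14 – December 31, 2028): 293 out of 366
Tax = $2463000 × 3% × 293/366 = $59152.3770

$59152.38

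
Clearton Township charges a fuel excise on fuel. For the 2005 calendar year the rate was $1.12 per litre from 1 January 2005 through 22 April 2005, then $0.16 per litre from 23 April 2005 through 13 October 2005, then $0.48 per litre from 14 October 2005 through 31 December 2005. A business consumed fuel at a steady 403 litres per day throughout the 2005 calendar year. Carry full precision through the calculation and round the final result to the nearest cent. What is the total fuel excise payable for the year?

$77,053.60

1 January – 22 April 2005: 112 days × 403 litres/day = 45,136 litres at $1.12/litre → $50,552.32
23 April – 13 October 2005: 174 days × 403 litres/day = 70,122 litres at $0.16/litre → $11,219.52
14 October – 31 December 2005: 79 days × 403 litres/day = 31,837 litres at $0.48/litre → $15,281.76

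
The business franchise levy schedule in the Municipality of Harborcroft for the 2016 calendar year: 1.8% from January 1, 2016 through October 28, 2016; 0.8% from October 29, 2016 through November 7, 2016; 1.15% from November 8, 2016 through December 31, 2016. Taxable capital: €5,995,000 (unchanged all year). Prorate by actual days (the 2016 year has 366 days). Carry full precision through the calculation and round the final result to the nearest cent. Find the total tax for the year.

€100,522.72

January 1 – October 28, 2016: 302 days at 1.8% → €5,995,000 × 1.8% × 302/366 = €89,040.4918
October 29 – November 7, 2016: 10 days at 0.8% → €5,995,000 × 0.8% × 10/366 = €1,310.3825
November 8 – December 31, 2016: 54 days at 1.15% → €5,995,000 × 1.15% × 54/366 = €10,171.8443
Total = €100,522.7186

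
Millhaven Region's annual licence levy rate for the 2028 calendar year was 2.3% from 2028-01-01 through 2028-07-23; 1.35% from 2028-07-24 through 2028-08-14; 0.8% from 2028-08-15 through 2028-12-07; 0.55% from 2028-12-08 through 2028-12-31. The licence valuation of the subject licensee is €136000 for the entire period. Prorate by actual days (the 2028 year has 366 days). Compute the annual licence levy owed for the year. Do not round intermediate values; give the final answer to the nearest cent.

€2253.29

2028-01-01 to 2028-07-23: 205 days at 2.3% → €136000 × 2.3% × 205/366 = €1752.0219
2028-07-24 to 2028-08-14: 22 days at 1.35% → €136000 × 1.35% × 22/366 = €110.3607
2028-08-15 to 2028-12-07: 115 days at 0.8% → €136000 × 0.8% × 115/366 = €341.8579
2028-12-08 to 2028-12-31: 24 days at 0.55% → €136000 × 0.55% × 24/366 = €49.0492
Total = €2253.2896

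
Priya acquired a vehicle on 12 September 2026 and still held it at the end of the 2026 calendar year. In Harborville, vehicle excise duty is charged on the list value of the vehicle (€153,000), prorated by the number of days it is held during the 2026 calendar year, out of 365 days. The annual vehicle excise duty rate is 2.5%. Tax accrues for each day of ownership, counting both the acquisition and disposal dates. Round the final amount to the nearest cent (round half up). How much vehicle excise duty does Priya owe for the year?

Days held (12 September – 31 December 2026): 111 out of 365
Tax = €153,000 × 2.5% × 111/365 = €1,163.2192

€1,163.22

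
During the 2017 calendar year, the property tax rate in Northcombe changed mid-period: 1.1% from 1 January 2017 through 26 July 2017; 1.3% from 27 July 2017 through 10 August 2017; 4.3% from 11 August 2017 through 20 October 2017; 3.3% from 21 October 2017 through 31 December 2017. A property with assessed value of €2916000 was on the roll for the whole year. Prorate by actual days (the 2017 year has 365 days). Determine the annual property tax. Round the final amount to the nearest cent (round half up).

€63121.41

1 January – 26 July 2017: 207 days at 1.1% → €2916000 × 1.1% × 207/365 = €18191.0466
27 July – 10 August 2017: 15 days at 1.3% → €2916000 × 1.3% × 15/365 = €1557.8630
11 August – 20 October 2017: 71 days at 4.3% → €2916000 × 4.3% × 71/365 = €24390.5425
21 October – 31 December 2017: 72 days at 3.3% → €2916000 × 3.3% × 72/365 = €18981.9616
Total = €63121.4137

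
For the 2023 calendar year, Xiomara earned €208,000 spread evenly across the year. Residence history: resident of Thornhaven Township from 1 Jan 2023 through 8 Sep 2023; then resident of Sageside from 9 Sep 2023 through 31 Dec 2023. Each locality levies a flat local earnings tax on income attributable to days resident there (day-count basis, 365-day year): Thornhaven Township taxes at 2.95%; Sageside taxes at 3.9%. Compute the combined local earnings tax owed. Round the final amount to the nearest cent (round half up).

Thornhaven Township, 1 Jan – 8 Sep 2023: 251 days → €208,000 × 2.95% × 251/365 = €4,219.5507
Sageside, 9 Sep – 31 Dec 2023: 114 days → €208,000 × 3.9% × 114/365 = €2,533.6110
Total = €6,753.1616

€6,753.16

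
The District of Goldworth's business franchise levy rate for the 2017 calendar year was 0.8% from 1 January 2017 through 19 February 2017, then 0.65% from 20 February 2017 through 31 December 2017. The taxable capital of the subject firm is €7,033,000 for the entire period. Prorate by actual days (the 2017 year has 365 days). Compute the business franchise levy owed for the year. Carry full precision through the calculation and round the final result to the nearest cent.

1 January – 19 February 2017: 50 days at 0.8% → €7,033,000 × 0.8% × 50/365 = €7,707.3973
20 February – 31 December 2017: 315 days at 0.65% → €7,033,000 × 0.65% × 315/365 = €39,452.2397
Total = €47,159.6370

€47,159.64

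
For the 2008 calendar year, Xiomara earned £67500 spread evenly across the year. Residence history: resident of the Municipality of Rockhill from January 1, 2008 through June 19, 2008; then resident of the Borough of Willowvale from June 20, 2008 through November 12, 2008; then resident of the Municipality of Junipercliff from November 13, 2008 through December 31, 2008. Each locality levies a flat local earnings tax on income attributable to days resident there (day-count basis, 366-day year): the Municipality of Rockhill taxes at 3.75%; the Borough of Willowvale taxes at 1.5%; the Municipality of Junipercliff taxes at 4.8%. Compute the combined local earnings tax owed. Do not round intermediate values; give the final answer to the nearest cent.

£2020.30

The Municipality of Rockhill, January 1 – June 19, 2008: 171 days → £67500 × 3.75% × 171/366 = £1182.6332
The Borough of Willowvale, June 20 – November 12, 2008: 146 days → £67500 × 1.5% × 146/366 = £403.8934
The Municipality of Junipercliff, November 13 – December 31, 2008: 49 days → £67500 × 4.8% × 49/366 = £433.7705
Total = £2020.2971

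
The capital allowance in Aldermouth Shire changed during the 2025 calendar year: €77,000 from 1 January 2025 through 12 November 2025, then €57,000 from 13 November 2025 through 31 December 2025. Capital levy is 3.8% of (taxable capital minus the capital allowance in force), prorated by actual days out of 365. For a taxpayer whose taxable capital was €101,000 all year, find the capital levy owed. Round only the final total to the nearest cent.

€1,014.03

1 January – 12 November 2025: 316 days, exemption €77,000 → (€101,000 − €77,000) × 3.8% × 316/365 = €789.5671
13 November – 31 December 2025: 49 days, exemption €57,000 → (€101,000 − €57,000) × 3.8% × 49/365 = €224.4603
Total = €1,014.0274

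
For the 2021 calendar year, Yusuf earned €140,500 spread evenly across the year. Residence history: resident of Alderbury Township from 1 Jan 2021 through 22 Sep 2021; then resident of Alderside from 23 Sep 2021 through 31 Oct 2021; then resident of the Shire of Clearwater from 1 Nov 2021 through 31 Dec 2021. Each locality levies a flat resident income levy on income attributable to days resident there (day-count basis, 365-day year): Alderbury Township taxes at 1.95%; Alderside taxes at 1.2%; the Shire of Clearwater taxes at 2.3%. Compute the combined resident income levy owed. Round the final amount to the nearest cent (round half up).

Alderbury Township, 1 Jan – 22 Sep 2021: 265 days → €140,500 × 1.95% × 265/365 = €1,989.1336
Alderside, 23 Sep – 31 Oct 2021: 39 days → €140,500 × 1.2% × 39/365 = €180.1479
The Shire of Clearwater, 1 Nov – 31 Dec 2021: 61 days → €140,500 × 2.3% × 61/365 = €540.0589
Total = €2,709.3404

€2,709.34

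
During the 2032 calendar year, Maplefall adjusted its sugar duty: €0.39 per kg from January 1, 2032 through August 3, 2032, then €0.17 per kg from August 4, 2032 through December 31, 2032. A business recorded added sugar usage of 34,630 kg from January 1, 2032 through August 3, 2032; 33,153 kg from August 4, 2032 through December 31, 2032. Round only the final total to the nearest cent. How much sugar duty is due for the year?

€19141.71

January 1 – August 3, 2032: 34,630 kg at €0.39/kg → €13505.70
August 4 – December 31, 2032: 33,153 kg at €0.17/kg → €5636.01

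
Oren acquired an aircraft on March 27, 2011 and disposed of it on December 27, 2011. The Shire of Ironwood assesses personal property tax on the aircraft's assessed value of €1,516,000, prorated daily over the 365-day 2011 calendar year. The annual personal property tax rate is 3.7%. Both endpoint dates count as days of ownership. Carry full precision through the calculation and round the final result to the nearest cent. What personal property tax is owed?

€42,414.77

Days held (March 27 – December 27, 2011): 276 out of 365
Tax = €1,516,000 × 3.7% × 276/365 = €42,414.7726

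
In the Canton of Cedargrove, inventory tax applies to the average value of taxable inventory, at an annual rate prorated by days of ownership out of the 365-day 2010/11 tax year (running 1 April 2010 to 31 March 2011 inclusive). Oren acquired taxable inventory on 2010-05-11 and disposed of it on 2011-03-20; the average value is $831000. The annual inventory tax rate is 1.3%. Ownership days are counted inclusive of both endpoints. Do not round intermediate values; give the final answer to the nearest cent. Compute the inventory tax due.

Days held (2010-05-11 to 2011-03-20): 314 out of 365
Tax = $831000 × 1.3% × 314/365 = $9293.5397

$9293.54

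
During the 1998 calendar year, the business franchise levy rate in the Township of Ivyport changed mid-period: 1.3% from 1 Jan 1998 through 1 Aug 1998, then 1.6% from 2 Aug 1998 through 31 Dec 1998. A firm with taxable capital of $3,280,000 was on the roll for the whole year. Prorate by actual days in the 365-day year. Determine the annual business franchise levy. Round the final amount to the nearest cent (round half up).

$46,737.75

1 Jan – 1 Aug 1998: 213 days at 1.3% → $3,280,000 × 1.3% × 213/365 = $24,883.0685
2 Aug – 31 Dec 1998: 152 days at 1.6% → $3,280,000 × 1.6% × 152/365 = $21,854.6849
Total = $46,737.7534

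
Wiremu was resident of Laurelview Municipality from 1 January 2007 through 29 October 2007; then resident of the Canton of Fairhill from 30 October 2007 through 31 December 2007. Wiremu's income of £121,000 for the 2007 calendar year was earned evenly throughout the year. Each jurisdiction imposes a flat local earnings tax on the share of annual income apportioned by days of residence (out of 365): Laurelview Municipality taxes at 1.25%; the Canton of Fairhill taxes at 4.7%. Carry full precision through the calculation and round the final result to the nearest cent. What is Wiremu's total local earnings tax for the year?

£2,233.03

Laurelview Municipality, 1 January – 29 October 2007: 302 days → £121,000 × 1.25% × 302/365 = £1,251.4384
The Canton of Fairhill, 30 October – 31 December 2007: 63 days → £121,000 × 4.7% × 63/365 = £981.5918
Total = £2,233.0301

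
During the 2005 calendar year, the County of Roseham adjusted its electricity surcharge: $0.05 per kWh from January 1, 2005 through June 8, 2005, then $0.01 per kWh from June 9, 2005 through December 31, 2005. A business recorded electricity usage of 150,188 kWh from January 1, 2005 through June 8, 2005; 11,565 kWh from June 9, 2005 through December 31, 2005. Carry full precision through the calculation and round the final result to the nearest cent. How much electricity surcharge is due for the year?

January 1 – June 8, 2005: 150,188 kWh at $0.05/kWh → $7,509.40
June 9 – December 31, 2005: 11,565 kWh at $0.01/kWh → $115.65

$7,625.05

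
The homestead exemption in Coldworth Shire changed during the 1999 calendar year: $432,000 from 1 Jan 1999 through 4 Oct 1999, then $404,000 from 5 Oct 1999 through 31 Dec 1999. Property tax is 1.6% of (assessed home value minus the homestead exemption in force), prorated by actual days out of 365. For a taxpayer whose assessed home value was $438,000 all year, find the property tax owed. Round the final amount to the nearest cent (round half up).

1 Jan – 4 Oct 1999: 277 days, exemption $432,000 → ($438,000 − $432,000) × 1.6% × 277/365 = $72.8548
5 Oct – 31 Dec 1999: 88 days, exemption $404,000 → ($438,000 − $404,000) × 1.6% × 88/365 = $131.1562
Total = $204.0110

$204.01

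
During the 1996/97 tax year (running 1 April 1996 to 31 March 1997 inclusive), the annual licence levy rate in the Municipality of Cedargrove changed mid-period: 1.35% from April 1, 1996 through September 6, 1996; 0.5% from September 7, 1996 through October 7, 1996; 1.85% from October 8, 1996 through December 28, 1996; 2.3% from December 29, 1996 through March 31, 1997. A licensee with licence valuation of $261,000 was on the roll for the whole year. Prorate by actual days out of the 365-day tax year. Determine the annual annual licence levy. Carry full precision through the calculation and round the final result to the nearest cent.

$4,260.02

April 1 – September 6, 1996: 159 days at 1.35% → $261,000 × 1.35% × 159/365 = $1,534.8945
September 7 – October 7, 1996: 31 days at 0.5% → $261,000 × 0.5% × 31/365 = $110.8356
October 8 – December 28, 1996: 82 days at 1.85% → $261,000 × 1.85% × 82/365 = $1,084.7589
December 29, 1996 – March 31, 1997: 93 days at 2.3% → $261,000 × 2.3% × 93/365 = $1,529.5315
Total = $4,260.0205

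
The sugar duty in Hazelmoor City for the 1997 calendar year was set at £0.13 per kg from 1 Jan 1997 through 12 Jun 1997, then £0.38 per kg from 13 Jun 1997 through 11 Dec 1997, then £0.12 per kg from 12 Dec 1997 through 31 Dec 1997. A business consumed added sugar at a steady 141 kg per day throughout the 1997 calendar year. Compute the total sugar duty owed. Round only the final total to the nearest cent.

1 Jan – 12 Jun 1997: 163 days × 141 kg/day = 22,983 kg at £0.13/kg → £2987.79
13 Jun – 11 Dec 1997: 182 days × 141 kg/day = 25,662 kg at £0.38/kg → £9751.56
12 Dec – 31 Dec 1997: 20 days × 141 kg/day = 2,820 kg at £0.12/kg → £338.40

£13077.75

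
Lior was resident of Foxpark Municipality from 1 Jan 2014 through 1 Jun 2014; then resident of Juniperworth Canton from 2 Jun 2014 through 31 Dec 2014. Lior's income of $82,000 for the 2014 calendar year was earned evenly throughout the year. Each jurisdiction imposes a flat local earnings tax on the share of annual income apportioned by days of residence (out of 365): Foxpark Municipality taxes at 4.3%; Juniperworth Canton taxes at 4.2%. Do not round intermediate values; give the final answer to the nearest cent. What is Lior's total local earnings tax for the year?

Foxpark Municipality, 1 Jan – 1 Jun 2014: 152 days → $82,000 × 4.3% × 152/365 = $1,468.3616
Juniperworth Canton, 2 Jun – 31 Dec 2014: 213 days → $82,000 × 4.2% × 213/365 = $2,009.7863
Total = $3,478.1479

$3,478.15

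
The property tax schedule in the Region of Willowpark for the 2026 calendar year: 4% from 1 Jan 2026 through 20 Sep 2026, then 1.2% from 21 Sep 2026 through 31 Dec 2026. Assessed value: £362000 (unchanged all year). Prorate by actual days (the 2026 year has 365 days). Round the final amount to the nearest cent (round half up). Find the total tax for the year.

£11647.47

1 Jan – 20 Sep 2026: 263 days at 4% → £362000 × 4% × 263/365 = £10433.5342
21 Sep – 31 Dec 2026: 102 days at 1.2% → £362000 × 1.2% × 102/365 = £1213.9397
Total = £11647.4740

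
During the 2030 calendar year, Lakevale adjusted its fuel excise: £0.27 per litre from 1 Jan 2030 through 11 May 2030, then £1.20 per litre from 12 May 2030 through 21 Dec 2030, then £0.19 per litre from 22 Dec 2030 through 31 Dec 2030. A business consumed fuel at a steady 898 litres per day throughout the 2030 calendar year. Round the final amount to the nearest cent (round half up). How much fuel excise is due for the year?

£274,850.86

1 Jan – 11 May 2030: 131 days × 898 litres/day = 117,638 litres at £0.27/litre → £31,762.26
12 May – 21 Dec 2030: 224 days × 898 litres/day = 201,152 litres at £1.20/litre → £241,382.40
22 Dec – 31 Dec 2030: 10 days × 898 litres/day = 8,980 litres at £0.19/litre → £1,706.20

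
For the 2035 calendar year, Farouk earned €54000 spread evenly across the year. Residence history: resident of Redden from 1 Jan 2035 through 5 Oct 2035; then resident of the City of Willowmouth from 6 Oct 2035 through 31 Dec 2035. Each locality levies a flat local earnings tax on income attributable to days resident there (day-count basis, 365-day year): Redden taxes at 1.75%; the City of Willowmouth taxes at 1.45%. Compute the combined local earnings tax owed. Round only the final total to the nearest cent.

Redden, 1 Jan – 5 Oct 2035: 278 days → €54000 × 1.75% × 278/365 = €719.7534
The City of Willowmouth, 6 Oct – 31 Dec 2035: 87 days → €54000 × 1.45% × 87/365 = €186.6329
Total = €906.3863

€906.39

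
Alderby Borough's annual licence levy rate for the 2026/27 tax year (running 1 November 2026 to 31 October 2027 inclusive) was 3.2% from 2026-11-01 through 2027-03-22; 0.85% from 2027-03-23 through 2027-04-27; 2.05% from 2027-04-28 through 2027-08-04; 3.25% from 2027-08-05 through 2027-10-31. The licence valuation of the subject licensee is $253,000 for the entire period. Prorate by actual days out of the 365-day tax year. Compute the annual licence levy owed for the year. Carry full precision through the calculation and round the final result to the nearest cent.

2026-11-01 to 2027-03-22: 142 days at 3.2% → $253,000 × 3.2% × 142/365 = $3,149.6767
2027-03-23 to 2027-04-27: 36 days at 0.85% → $253,000 × 0.85% × 36/365 = $212.1041
2027-04-28 to 2027-08-04: 99 days at 2.05% → $253,000 × 2.05% × 99/365 = $1,406.7493
2027-08-05 to 2027-10-31: 88 days at 3.25% → $253,000 × 3.25% × 88/365 = $1,982.4110
Total = $6,750.9411

$6,750.94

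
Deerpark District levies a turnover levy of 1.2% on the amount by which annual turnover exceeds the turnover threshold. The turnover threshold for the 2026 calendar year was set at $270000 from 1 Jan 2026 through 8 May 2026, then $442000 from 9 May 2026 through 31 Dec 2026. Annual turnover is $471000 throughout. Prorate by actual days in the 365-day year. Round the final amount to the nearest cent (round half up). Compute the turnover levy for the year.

$1071.81

1 Jan – 8 May 2026: 128 days, exemption $270000 → ($471000 − $270000) × 1.2% × 128/365 = $845.8521
9 May – 31 Dec 2026: 237 days, exemption $442000 → ($471000 − $442000) × 1.2% × 237/365 = $225.9616
Total = $1071.8137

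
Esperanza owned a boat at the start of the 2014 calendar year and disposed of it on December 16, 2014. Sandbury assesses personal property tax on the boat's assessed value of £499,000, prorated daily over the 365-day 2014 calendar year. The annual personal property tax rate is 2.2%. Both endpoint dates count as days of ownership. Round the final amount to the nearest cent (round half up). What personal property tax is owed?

£10,526.85

Days held (January 1 – December 16, 2014): 350 out of 365
Tax = £499,000 × 2.2% × 350/365 = £10,526.8493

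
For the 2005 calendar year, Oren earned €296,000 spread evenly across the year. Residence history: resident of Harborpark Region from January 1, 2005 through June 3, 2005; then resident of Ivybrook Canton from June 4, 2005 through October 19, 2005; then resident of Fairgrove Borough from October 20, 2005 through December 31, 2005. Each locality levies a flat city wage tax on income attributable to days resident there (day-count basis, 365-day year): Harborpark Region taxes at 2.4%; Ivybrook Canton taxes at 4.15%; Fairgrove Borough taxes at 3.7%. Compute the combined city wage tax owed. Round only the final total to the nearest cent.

Harborpark Region, January 1 – June 3, 2005: 154 days → €296,000 × 2.4% × 154/365 = €2,997.3041
Ivybrook Canton, June 4 – October 19, 2005: 138 days → €296,000 × 4.15% × 138/365 = €4,644.3616
Fairgrove Borough, October 20 – December 31, 2005: 73 days → €296,000 × 3.7% × 73/365 = €2,190.4000
Total = €9,832.0658

€9,832.07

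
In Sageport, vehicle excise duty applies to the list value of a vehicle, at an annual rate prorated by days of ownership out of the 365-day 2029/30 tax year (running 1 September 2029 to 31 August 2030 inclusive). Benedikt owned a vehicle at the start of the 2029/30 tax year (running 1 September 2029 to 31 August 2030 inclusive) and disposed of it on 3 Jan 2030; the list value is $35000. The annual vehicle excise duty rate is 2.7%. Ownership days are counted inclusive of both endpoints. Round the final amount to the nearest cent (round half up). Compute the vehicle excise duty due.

Days held (1 Sep 2029 – 3 Jan 2030): 125 out of 365
Tax = $35000 × 2.7% × 125/365 = $323.6301

$323.63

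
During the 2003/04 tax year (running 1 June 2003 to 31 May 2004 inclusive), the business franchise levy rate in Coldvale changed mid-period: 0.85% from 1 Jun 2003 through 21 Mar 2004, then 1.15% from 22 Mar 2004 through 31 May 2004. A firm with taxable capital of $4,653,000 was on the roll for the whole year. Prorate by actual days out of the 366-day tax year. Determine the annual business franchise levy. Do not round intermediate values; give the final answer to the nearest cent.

1 Jun 2003 – 21 Mar 2004: 295 days at 0.85% → $4,653,000 × 0.85% × 295/366 = $31,878.1352
22 Mar – 31 May 2004: 71 days at 1.15% → $4,653,000 × 1.15% × 71/366 = $10,380.2582
Total = $42,258.3934

$42,258.39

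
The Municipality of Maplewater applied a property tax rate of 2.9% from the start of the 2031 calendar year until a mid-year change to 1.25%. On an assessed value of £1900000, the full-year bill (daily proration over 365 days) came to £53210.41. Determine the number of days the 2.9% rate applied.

343 days

Let d = days at the first rate; then 365 − d days at the second rate.
£1900000 × [2.9%·d + 1.25%·(365−d)] / 365 = £53210.41
Solving gives d = 343, so the new rate took effect on 10 December 2031.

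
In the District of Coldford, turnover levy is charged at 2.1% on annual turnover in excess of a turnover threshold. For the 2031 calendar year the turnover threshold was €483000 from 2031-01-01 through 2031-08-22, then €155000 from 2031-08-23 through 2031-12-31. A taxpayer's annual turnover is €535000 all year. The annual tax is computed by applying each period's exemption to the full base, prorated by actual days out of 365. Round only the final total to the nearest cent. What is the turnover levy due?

€3564.13

2031-01-01 to 2031-08-22: 234 days, exemption €483000 → (€535000 − €483000) × 2.1% × 234/365 = €700.0767
2031-08-23 to 2031-12-31: 131 days, exemption €155000 → (€535000 − €155000) × 2.1% × 131/365 = €2864.0548
Total = €3564.1315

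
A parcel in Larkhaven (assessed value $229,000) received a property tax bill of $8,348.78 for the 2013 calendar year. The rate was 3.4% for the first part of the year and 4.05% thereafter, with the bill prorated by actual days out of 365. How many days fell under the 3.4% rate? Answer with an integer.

227 days

Let d = days at the first rate; then 365 − d days at the second rate.
$229,000 × [3.4%·d + 4.05%·(365−d)] / 365 = $8,348.78
Solving gives d = 227, so the new rate took effect on 16 Aug 2013.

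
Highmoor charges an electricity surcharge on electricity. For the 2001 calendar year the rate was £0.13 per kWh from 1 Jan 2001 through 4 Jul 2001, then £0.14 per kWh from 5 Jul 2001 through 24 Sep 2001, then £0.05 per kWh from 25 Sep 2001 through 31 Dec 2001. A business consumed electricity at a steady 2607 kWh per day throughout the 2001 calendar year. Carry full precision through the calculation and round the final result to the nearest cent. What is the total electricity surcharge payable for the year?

1 Jan – 4 Jul 2001: 185 days × 2607 kWh/day = 482,295 kWh at £0.13/kWh → £62698.35
5 Jul – 24 Sep 2001: 82 days × 2607 kWh/day = 213,774 kWh at £0.14/kWh → £29928.36
25 Sep – 31 Dec 2001: 98 days × 2607 kWh/day = 255,486 kWh at £0.05/kWh → £12774.30

£105401.01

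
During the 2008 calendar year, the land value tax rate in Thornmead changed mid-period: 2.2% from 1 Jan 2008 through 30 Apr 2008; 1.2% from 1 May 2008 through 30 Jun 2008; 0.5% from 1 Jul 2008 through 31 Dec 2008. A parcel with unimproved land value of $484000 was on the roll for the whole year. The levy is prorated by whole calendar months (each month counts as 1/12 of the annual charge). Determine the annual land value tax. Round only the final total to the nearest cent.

1 Jan – 30 Apr 2008: 4 months at 2.2% → $484000 × 2.2% × 4/12 = $3549.3333
1 May – 30 Jun 2008: 2 months at 1.2% → $484000 × 1.2% × 2/12 = $968.0000
1 Jul – 31 Dec 2008: 6 months at 0.5% → $484000 × 0.5% × 6/12 = $1210.0000
Total = $5727.3333

$5727.33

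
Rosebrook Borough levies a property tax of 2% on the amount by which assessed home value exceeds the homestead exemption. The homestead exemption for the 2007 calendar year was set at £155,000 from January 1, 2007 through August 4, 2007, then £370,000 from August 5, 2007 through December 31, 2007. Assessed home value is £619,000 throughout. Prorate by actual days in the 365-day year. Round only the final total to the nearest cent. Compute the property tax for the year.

£7,524.66

January 1 – August 4, 2007: 216 days, exemption £155,000 → (£619,000 − £155,000) × 2% × 216/365 = £5,491.7260
August 5 – December 31, 2007: 149 days, exemption £370,000 → (£619,000 − £370,000) × 2% × 149/365 = £2,032.9315
Total = £7,524.6575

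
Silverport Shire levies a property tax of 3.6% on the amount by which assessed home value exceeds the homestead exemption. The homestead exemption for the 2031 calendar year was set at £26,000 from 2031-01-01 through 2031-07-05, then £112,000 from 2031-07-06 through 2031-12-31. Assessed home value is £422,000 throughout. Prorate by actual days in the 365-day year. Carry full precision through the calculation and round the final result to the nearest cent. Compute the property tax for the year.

£12,737.69

2031-01-01 to 2031-07-05: 186 days, exemption £26,000 → (£422,000 − £26,000) × 3.6% × 186/365 = £7,264.7014
2031-07-06 to 2031-12-31: 179 days, exemption £112,000 → (£422,000 − £112,000) × 3.6% × 179/365 = £5,472.9863
Total = £12,737.6877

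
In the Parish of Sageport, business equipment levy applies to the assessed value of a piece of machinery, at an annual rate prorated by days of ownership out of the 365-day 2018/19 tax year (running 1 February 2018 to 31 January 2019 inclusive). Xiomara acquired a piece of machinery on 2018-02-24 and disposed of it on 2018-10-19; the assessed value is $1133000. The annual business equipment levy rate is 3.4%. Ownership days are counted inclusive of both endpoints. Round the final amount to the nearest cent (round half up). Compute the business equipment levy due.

$25118.45

Days held (2018-02-24 to 2018-10-19): 238 out of 365
Tax = $1133000 × 3.4% × 238/365 = $25118.4548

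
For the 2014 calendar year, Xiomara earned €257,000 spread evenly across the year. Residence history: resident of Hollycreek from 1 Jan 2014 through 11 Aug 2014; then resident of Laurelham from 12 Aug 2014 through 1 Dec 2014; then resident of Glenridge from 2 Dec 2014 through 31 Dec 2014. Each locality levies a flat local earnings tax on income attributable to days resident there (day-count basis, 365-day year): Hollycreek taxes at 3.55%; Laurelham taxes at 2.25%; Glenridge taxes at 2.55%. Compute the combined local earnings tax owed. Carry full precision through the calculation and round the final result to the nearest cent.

€7,887.08

Hollycreek, 1 Jan – 11 Aug 2014: 223 days → €257,000 × 3.55% × 223/365 = €5,574.0836
Laurelham, 12 Aug – 1 Dec 2014: 112 days → €257,000 × 2.25% × 112/365 = €1,774.3562
Glenridge, 2 Dec – 31 Dec 2014: 30 days → €257,000 × 2.55% × 30/365 = €538.6438
Total = €7,887.0836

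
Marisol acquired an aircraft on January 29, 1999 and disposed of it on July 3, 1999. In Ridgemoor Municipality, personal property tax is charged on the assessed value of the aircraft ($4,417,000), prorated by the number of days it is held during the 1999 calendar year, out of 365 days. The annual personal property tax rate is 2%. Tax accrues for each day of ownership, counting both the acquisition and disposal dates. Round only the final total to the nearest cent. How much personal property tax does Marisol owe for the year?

$37,756.27

Days held (January 29 – July 3, 1999): 156 out of 365
Tax = $4,417,000 × 2% × 156/365 = $37,756.2740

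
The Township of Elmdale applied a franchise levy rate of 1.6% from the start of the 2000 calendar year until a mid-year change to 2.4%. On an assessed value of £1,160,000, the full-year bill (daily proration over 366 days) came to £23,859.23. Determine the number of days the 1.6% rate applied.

Let d = days at the first rate; then 366 − d days at the second rate.
£1,160,000 × [1.6%·d + 2.4%·(366−d)] / 366 = £23,859.23
Solving gives d = 157, so the new rate took effect on 6 June 2000.

157 days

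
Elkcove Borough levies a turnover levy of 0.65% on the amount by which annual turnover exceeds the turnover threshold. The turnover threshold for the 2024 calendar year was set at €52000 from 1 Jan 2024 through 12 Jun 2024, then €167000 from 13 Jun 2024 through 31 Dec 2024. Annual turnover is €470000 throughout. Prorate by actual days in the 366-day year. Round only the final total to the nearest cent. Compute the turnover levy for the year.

€2304.45

1 Jan – 12 Jun 2024: 164 days, exemption €52000 → (€470000 − €52000) × 0.65% × 164/366 = €1217.4536
13 Jun – 31 Dec 2024: 202 days, exemption €167000 → (€470000 − €167000) × 0.65% × 202/366 = €1086.9918
Total = €2304.4454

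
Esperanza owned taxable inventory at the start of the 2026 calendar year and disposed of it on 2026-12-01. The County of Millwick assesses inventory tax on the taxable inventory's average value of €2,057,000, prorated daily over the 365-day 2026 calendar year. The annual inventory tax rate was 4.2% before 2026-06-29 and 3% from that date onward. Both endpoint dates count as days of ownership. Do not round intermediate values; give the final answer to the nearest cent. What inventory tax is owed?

2026-01-01 to 2026-06-28: 179 days at 4.2% → €2,057,000 × 4.2% × 179/365 = €42,368.5644
2026-06-29 to 2026-12-01: 156 days at 3% → €2,057,000 × 3% × 156/365 = €26,374.6849
Total = €68,743.2493

€68,743.25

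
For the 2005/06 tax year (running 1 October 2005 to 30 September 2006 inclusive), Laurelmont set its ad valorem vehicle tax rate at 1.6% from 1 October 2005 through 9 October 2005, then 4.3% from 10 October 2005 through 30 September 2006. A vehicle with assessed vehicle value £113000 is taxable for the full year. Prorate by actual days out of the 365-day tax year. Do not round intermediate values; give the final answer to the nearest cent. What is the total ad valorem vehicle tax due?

1 October – 9 October 2005: 9 days at 1.6% → £113000 × 1.6% × 9/365 = £44.5808
10 October 2005 – 30 September 2006: 356 days at 4.3% → £113000 × 4.3% × 356/365 = £4739.1890
Total = £4783.7699

£4783.77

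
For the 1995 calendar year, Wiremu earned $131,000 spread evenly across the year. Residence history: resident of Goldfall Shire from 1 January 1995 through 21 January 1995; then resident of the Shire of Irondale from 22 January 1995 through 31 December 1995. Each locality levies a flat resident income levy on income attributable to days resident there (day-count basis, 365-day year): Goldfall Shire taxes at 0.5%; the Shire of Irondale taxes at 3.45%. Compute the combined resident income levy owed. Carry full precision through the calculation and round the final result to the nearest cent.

Goldfall Shire, 1 January – 21 January 1995: 21 days → $131,000 × 0.5% × 21/365 = $37.6849
The Shire of Irondale, 22 January – 31 December 1995: 344 days → $131,000 × 3.45% × 344/365 = $4,259.4740
Total = $4,297.1589

$4,297.16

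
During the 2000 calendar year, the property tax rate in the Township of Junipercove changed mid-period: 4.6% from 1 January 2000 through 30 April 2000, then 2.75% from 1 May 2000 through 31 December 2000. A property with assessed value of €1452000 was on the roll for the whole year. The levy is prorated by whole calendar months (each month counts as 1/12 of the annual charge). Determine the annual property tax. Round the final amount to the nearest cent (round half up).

€48884.00

1 January – 30 April 2000: 4 months at 4.6% → €1452000 × 4.6% × 4/12 = €22264.0000
1 May – 31 December 2000: 8 months at 2.75% → €1452000 × 2.75% × 8/12 = €26620.0000
Total = €48884.0000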